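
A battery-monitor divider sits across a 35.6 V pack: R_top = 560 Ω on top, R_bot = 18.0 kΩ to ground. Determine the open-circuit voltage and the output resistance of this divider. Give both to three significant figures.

V_th = 34.5 V, R_th = 543 Ω

V_th is the open-circuit tap voltage: 35.6 × 18000/(560 + 18000) = 34.5 V.
With the supply zeroed, R_top and R_bot appear in parallel from the tap: R_th = R_top‖R_bot = (560 × 18000)/18560 = 543 Ω.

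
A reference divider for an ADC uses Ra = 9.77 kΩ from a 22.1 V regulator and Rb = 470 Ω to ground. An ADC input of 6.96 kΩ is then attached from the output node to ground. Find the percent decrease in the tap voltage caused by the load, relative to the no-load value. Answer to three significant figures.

The divider's output (Thévenin) resistance is Ra‖Rb = 448.4 Ω.
Fractional drop under load = R_th/(R_th + R_L) = 448.4 / (448.4 + 6960) = 0.06053.
So the output falls by 6.05 %.

6.05 %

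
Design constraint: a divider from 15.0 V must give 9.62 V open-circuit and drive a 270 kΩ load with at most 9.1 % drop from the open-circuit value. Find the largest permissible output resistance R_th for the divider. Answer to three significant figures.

Loading drop = R_th/(R_th + R_L) ≤ 0.0910, so R_th ≤ R_L · ε/(1−ε) = 270 kΩ × 0.0910/0.9090 = 27.0 kΩ.
(Any R1, R2 with R2/(R1+R2) = 0.641 and R1‖R2 ≤ 27.0 kΩ will meet the spec.)

R_th ≤ 27.0 kΩ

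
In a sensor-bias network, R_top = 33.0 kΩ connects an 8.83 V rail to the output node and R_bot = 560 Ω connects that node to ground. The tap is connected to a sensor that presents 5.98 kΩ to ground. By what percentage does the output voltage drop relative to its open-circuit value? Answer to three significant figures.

8.43 %

Unloaded V = 8.83 × 560/33560 = 0.14734 V.
Loaded: R_bot‖R_L = 512.0 Ω, giving V = 8.83 × 512.0/33510 = 0.13492 V.
Drop = (0.14734 − 0.13492) / 0.14734 = 8.43 %.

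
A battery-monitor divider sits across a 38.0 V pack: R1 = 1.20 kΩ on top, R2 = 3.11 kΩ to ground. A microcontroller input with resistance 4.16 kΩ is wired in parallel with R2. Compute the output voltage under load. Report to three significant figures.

V_out ≈ 22.7 V

The load sits in parallel with R2: R2‖R_L = (3.11 × 4.16) / (3.11 + 4.16) = 1.780 kΩ.
V_out = 38.0 × 1.780 / (1.20 + 1.780) = 38.0 × 1.780/2.980 = 22.7 V.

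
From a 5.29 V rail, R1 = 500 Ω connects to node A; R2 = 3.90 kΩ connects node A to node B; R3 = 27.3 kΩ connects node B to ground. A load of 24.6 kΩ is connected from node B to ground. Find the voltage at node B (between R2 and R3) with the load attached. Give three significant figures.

V ≈ 3.95 V

At node B, R3 is in parallel with the load: R3‖R_L = 12940 Ω.
Below node A the resistance is R2 + (R3‖R_L) = 16840 Ω, so V_A = 5.29 × 16840/17340 = 5.137 V.
Then V_B = V_A × (R3‖R_L)/(R2 + R3‖R_L) = 5.137 × 12940/16840 = 3.95 V.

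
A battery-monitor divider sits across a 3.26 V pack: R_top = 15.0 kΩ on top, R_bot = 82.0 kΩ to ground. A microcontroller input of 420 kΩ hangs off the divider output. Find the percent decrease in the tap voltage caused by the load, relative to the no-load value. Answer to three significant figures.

The divider's output (Thévenin) resistance is R_top‖R_bot = 12.68 kΩ.
Fractional drop under load = R_th/(R_th + R_L) = 12.68 / (12.68 + 420) = 0.02931.
So the output falls by 2.93 %.

2.93 %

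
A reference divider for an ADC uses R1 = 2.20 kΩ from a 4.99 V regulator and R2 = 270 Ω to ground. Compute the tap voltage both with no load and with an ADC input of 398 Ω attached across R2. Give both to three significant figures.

Unloaded: 0.545 V; loaded: 0.340 V

Open-circuit: V = 4.99 × 270/(2200 + 270) = 0.545 V.
With the load, R2 becomes R2‖R_L = 160.9 Ω, so V = 4.99 × 160.9/2361 = 0.340 V.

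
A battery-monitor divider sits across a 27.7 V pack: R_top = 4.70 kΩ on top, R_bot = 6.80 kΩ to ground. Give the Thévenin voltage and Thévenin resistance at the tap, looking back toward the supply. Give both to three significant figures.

V_th = 16.4 V, R_th = 2.78 kΩ

V_th is the open-circuit tap voltage: 27.7 × 6.80/(4.70 + 6.80) = 16.4 V.
With the supply zeroed, R_top and R_bot appear in parallel from the tap: R_th = R_top‖R_bot = (4.70 × 6.80)/11.50 = 2.78 kΩ.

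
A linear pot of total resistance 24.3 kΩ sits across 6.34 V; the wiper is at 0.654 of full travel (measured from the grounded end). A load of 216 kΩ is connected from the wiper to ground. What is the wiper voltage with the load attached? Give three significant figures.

V ≈ 4.04 V

The wiper splits the pot into (1−α)R = 8.408 kΩ above and αR = 15.89 kΩ below.
Lower section ‖ load = 14.80 kΩ.
V_wiper = 6.34 × 14.80/(8.408 + 14.80) = 4.04 V.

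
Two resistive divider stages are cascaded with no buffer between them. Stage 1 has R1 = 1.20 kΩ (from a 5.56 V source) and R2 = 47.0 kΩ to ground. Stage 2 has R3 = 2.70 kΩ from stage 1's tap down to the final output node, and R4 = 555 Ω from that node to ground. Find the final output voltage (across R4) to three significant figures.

Stage 2 presents R3+R4 = 3255 Ω as a load on stage 1's tap.
Stage 1's lower leg becomes R2‖(R3+R4) = 3044 Ω, so V_mid = 5.56 × 3044/4244 = 3.988 V.
Stage 2 is itself unloaded: V_out = V_mid × R4/(R3+R4) = 3.988 × 555/3255 = 0.680 V.

V_out ≈ 0.680 V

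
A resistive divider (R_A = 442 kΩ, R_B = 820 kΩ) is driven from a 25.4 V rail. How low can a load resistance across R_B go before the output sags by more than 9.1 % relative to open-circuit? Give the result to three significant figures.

R_L(min) ≈ 2.87 MΩ

Output resistance R_th = R_A‖R_B = (442 × 820)/1262 = 287.2 kΩ.
The fractional drop is R_th/(R_th + R_L); requiring this ≤ 0.0910 gives R_L ≥ R_th(1/0.0910 − 1) = 287.2 × 9.989 = 2.87 MΩ.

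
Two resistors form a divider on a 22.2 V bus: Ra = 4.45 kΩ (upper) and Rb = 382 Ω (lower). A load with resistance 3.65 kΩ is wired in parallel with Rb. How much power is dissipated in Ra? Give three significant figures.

Total resistance from the source is Ra + (Rb‖R_L) = 4796 Ω, so I = 22.2/4796 Ω = 4.629 mA.
P = I²·Ra = (4.629 mA)² × 4.45 kΩ = 95.4 mW.

P ≈ 95.4 mW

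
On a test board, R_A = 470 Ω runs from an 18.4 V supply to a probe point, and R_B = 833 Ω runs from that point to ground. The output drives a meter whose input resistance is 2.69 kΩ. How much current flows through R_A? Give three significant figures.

I ≈ 16.6 mA

R_B‖R_L = 636.0 Ω, so the source sees R_A + R_B‖R_L = 1106 Ω.
I = 18.4 V / 1106 Ω = 16.6 mA.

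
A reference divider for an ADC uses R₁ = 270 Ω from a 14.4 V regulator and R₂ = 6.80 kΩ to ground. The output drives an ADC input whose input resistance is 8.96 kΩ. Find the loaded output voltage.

V_out ≈ 13.5 V

The load sits in parallel with R₂: R₂‖R_L = (6800 × 8960) / (6800 + 8960) = 3866 Ω.
V_out = 14.4 × 3866 / (270 + 3866) = 14.4 × 3866/4136 = 13.5 V.
(Unloaded it would have been 13.9 V.)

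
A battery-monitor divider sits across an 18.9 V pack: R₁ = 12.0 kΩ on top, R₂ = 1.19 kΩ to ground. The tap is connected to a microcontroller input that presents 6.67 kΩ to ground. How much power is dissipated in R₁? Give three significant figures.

P ≈ 25.3 mW

Total resistance from the source is R₁ + (R₂‖R_L) = 13.01 kΩ, so I = 18.9/13.01 kΩ = 1.453 mA.
P = I²·R₁ = (1.453 mA)² × 12.0 kΩ = 25.3 mW.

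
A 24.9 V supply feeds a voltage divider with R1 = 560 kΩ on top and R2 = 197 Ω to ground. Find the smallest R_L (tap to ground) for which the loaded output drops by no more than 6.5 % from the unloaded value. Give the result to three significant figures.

R_L(min) ≈ 2.83 kΩ

Output resistance R_th = R1‖R2 = (560000 × 197)/560200 = 196.9 Ω.
The fractional drop is R_th/(R_th + R_L); requiring this ≤ 0.0650 gives R_L ≥ R_th(1/0.0650 − 1) = 196.9 × 14.38 = 2.83 kΩ.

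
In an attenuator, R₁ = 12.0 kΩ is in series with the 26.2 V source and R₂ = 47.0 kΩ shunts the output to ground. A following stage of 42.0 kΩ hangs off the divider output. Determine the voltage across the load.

The load sits in parallel with R₂: R₂‖R_L = (47.0 × 42.0) / (47.0 + 42.0) = 22.18 kΩ.
V_out = 26.2 × 22.18 / (12.0 + 22.18) = 26.2 × 22.18/34.18 = 17.0 V.
(Unloaded it would have been 20.9 V.)

V_out ≈ 17.0 V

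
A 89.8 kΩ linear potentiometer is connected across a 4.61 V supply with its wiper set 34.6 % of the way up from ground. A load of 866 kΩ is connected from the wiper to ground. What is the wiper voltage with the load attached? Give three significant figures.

The wiper splits the pot into (1−α)R = 58.73 kΩ above and αR = 31.07 kΩ below.
Lower section ‖ load = 29.99 kΩ.
V_wiper = 4.61 × 29.99/(58.73 + 29.99) = 1.56 V.

V ≈ 1.56 V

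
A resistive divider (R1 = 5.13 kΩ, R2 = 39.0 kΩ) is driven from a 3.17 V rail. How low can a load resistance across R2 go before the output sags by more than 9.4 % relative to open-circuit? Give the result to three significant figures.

Output resistance R_th = R1‖R2 = (5.13 × 39.0)/44.13 = 4.534 kΩ.
The fractional drop is R_th/(R_th + R_L); requiring this ≤ 0.0940 gives R_L ≥ R_th(1/0.0940 − 1) = 4.534 × 9.638 = 43.7 kΩ.

R_L(min) ≈ 43.7 kΩ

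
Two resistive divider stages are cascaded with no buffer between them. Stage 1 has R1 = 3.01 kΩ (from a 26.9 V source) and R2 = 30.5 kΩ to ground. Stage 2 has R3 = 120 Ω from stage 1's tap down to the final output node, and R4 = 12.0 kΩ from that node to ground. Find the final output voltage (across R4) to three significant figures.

Stage 2 presents R3+R4 = 12120 Ω as a load on stage 1's tap.
Stage 1's lower leg becomes R2‖(R3+R4) = 8673 Ω, so V_mid = 26.9 × 8673/11680 = 19.97 V.
Stage 2 is itself unloaded: V_out = V_mid × R4/(R3+R4) = 19.97 × 12000/12120 = 19.8 V.

V_out ≈ 19.8 V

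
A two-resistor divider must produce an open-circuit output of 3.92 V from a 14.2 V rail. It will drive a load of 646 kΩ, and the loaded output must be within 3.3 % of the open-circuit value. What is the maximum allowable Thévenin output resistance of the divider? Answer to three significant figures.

Loading drop = R_th/(R_th + R_L) ≤ 0.0330, so R_th ≤ R_L · ε/(1−ε) = 646 kΩ × 0.0330/0.9670 = 22.0 kΩ.
(Any R1, R2 with R2/(R1+R2) = 0.276 and R1‖R2 ≤ 22.0 kΩ will meet the spec.)

R_th ≤ 22.0 kΩ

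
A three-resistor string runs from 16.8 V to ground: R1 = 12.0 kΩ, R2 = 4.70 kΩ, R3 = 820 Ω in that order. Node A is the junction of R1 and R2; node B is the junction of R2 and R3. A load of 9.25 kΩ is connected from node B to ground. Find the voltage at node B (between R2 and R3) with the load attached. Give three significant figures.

V ≈ 0.725 V

At node B, R3 is in parallel with the load: R3‖R_L = 753.2 Ω.
Below node A the resistance is R2 + (R3‖R_L) = 5453 Ω, so V_A = 16.8 × 5453/17450 = 5.249 V.
Then V_B = V_A × (R3‖R_L)/(R2 + R3‖R_L) = 5.249 × 753.2/5453 = 0.725 V.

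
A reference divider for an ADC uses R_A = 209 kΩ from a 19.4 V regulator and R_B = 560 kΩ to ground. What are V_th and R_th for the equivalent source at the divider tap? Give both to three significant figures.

V_th is the open-circuit tap voltage: 19.4 × 560/(209 + 560) = 14.1 V.
With the supply zeroed, R_A and R_B appear in parallel from the tap: R_th = R_A‖R_B = (209 × 560)/769.0 = 152 kΩ.

V_th = 14.1 V, R_th = 152 kΩ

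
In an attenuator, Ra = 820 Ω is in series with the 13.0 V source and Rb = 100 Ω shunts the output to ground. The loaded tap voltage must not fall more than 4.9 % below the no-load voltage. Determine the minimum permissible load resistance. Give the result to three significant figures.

R_L(min) ≈ 1.73 kΩ

Output resistance R_th = Ra‖Rb = (820 × 100)/920.0 = 89.13 Ω.
The fractional drop is R_th/(R_th + R_L); requiring this ≤ 0.0490 gives R_L ≥ R_th(1/0.0490 − 1) = 89.13 × 19.41 = 1.73 kΩ.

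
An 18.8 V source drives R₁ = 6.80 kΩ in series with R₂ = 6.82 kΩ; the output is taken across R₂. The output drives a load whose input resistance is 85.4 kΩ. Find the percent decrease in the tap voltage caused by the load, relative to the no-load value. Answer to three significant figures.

The divider's output (Thévenin) resistance is R₁‖R₂ = 3.405 kΩ.
Fractional drop under load = R_th/(R_th + R_L) = 3.405 / (3.405 + 85.4) = 0.03834.
So the output falls by 3.83 %.

3.83 %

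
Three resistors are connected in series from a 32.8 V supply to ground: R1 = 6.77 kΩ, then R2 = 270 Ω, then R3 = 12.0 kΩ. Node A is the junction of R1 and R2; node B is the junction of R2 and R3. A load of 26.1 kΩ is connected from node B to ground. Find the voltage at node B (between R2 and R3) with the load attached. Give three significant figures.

At node B, R3 is in parallel with the load: R3‖R_L = 8220 Ω.
Below node A the resistance is R2 + (R3‖R_L) = 8490 Ω, so V_A = 32.8 × 8490/15260 = 18.25 V.
Then V_B = V_A × (R3‖R_L)/(R2 + R3‖R_L) = 18.25 × 8220/8490 = 17.7 V.

V ≈ 17.7 V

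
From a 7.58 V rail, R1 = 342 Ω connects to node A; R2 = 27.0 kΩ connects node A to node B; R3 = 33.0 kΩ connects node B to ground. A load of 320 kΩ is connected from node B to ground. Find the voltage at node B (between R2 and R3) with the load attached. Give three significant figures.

At node B, R3 is in parallel with the load: R3‖R_L = 29920 Ω.
Below node A the resistance is R2 + (R3‖R_L) = 56920 Ω, so V_A = 7.58 × 56920/57260 = 7.535 V.
Then V_B = V_A × (R3‖R_L)/(R2 + R3‖R_L) = 7.535 × 29920/56920 = 3.96 V.

V ≈ 3.96 V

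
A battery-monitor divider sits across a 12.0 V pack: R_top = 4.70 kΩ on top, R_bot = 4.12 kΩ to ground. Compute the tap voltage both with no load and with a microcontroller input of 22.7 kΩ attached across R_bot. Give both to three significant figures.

Unloaded: 5.61 V; loaded: 5.11 V

Open-circuit: V = 12.0 × 4.12/(4.70 + 4.12) = 5.61 V.
With the load, R_bot becomes R_bot‖R_L = 3.487 kΩ, so V = 12.0 × 3.487/8.187 = 5.11 V.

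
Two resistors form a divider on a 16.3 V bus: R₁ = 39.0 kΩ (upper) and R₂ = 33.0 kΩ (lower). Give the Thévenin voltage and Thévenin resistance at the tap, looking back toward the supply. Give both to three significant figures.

V_th is the open-circuit tap voltage: 16.3 × 33.0/(39.0 + 33.0) = 7.47 V.
With the supply zeroed, R₁ and R₂ appear in parallel from the tap: R_th = R₁‖R₂ = (39.0 × 33.0)/72.00 = 17.9 kΩ.

V_th = 7.47 V, R_th = 17.9 kΩ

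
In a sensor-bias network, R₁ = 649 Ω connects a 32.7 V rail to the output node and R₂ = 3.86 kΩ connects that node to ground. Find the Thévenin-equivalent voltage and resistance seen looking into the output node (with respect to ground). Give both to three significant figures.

V_th = 28.0 V, R_th = 556 Ω

V_th is the open-circuit tap voltage: 32.7 × 3860/(649 + 3860) = 28.0 V.
With the supply zeroed, R₁ and R₂ appear in parallel from the tap: R_th = R₁‖R₂ = (649 × 3860)/4509 = 556 Ω.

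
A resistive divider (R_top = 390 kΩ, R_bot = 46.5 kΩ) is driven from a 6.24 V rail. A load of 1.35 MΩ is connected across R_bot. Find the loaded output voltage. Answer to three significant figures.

V_out ≈ 0.645 V

The load sits in parallel with R_bot: R_bot‖R_L = (46.5 × 1350) / (46.5 + 1350) = 44.95 kΩ.
V_out = 6.24 × 44.95 / (390 + 44.95) = 6.24 × 44.95/435.0 = 0.645 V.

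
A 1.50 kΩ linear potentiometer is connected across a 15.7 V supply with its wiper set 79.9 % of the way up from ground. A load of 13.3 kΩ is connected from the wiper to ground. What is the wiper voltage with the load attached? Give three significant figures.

The wiper splits the pot into (1−α)R = 301.5 Ω above and αR = 1198 Ω below.
Lower section ‖ load = 1099 Ω.
V_wiper = 15.7 × 1099/(301.5 + 1099) = 12.3 V.

V ≈ 12.3 V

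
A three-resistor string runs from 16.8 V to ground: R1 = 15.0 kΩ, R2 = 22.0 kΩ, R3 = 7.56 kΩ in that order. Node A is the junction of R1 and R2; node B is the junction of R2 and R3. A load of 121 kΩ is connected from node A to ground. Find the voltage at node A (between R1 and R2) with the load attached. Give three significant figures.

V ≈ 10.3 V

Below node A the series string R2+R3 = 29.56 kΩ sits in parallel with the 121 kΩ load: 23.76 kΩ.
V_A = 16.8 × 23.76/(15.0 + 23.76) = 10.3 V.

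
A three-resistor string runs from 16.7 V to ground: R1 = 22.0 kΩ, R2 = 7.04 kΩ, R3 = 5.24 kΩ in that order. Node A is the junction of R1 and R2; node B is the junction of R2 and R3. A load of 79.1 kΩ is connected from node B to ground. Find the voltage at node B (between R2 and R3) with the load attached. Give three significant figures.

At node B, R3 is in parallel with the load: R3‖R_L = 4.914 kΩ.
Below node A the resistance is R2 + (R3‖R_L) = 11.95 kΩ, so V_A = 16.7 × 11.95/33.95 = 5.880 V.
Then V_B = V_A × (R3‖R_L)/(R2 + R3‖R_L) = 5.880 × 4.914/11.95 = 2.42 V.

V ≈ 2.42 V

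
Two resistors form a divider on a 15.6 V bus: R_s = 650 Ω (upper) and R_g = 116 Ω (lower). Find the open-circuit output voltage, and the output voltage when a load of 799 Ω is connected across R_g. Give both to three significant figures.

Open-circuit: V = 15.6 × 116/(650 + 116) = 2.36 V.
With the load, R_g becomes R_g‖R_L = 101.3 Ω, so V = 15.6 × 101.3/751.3 = 2.10 V.

Unloaded: 2.36 V; loaded: 2.10 V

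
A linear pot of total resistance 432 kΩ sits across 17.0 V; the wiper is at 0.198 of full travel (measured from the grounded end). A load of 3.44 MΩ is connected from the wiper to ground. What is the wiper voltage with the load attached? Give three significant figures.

The wiper splits the pot into (1−α)R = 346.5 kΩ above and αR = 85.54 kΩ below.
Lower section ‖ load = 83.46 kΩ.
V_wiper = 17.0 × 83.46/(346.5 + 83.46) = 3.30 V.

V ≈ 3.30 V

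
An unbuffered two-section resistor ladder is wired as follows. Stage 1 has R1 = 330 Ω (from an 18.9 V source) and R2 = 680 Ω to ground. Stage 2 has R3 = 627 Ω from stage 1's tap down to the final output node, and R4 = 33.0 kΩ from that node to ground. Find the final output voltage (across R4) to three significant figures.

V_out ≈ 12.4 V

Stage 2 presents R3+R4 = 33630 Ω as a load on stage 1's tap.
Stage 1's lower leg becomes R2‖(R3+R4) = 666.5 Ω, so V_mid = 18.9 × 666.5/996.5 = 12.64 V.
Stage 2 is itself unloaded: V_out = V_mid × R4/(R3+R4) = 12.64 × 33000/33630 = 12.4 V.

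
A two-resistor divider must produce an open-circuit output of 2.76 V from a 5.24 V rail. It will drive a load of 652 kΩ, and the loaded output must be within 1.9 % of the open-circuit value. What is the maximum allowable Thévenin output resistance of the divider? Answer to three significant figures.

R_th ≤ 12.6 kΩ

Loading drop = R_th/(R_th + R_L) ≤ 0.0190, so R_th ≤ R_L · ε/(1−ε) = 652 kΩ × 0.0190/0.9810 = 12.6 kΩ.
(Any R1, R2 with R2/(R1+R2) = 0.527 and R1‖R2 ≤ 12.6 kΩ will meet the spec.)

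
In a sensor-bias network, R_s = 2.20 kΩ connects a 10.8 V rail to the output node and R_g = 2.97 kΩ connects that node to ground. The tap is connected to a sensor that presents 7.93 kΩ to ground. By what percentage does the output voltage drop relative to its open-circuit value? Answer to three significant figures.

Unloaded V = 10.8 × 2.97/5.170 = 6.2043 V.
Loaded: R_g‖R_L = 2.161 kΩ, giving V = 10.8 × 2.161/4.361 = 5.3514 V.
Drop = (6.2043 − 5.3514) / 6.2043 = 13.7 %.

13.7 %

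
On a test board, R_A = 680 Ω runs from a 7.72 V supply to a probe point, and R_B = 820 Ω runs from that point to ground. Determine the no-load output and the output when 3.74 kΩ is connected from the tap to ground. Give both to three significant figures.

Open-circuit: V = 7.72 × 820/(680 + 820) = 4.22 V.
With the load, R_B becomes R_B‖R_L = 672.5 Ω, so V = 7.72 × 672.5/1353 = 3.84 V.

Unloaded: 4.22 V; loaded: 3.84 V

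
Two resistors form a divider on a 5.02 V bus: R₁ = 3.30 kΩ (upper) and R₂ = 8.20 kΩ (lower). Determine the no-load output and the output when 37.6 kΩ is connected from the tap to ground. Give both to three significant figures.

Unloaded: 3.58 V; loaded: 3.37 V

Open-circuit: V = 5.02 × 8.20/(3.30 + 8.20) = 3.58 V.
With the load, R₂ becomes R₂‖R_L = 6.732 kΩ, so V = 5.02 × 6.732/10.03 = 3.37 V.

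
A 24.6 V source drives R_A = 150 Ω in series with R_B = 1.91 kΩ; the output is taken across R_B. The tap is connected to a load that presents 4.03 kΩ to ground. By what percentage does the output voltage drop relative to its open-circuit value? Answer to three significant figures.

3.34 %

The divider's output (Thévenin) resistance is R_A‖R_B = 139.1 Ω.
Fractional drop under load = R_th/(R_th + R_L) = 139.1 / (139.1 + 4030) = 0.03336.
So the output falls by 3.34 %.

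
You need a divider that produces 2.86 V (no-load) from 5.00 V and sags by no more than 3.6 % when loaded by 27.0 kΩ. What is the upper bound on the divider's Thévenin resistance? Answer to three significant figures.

Loading drop = R_th/(R_th + R_L) ≤ 0.0360, so R_th ≤ R_L · ε/(1−ε) = 27.0 kΩ × 0.0360/0.9640 = 1.01 kΩ.

R_th ≤ 1.01 kΩ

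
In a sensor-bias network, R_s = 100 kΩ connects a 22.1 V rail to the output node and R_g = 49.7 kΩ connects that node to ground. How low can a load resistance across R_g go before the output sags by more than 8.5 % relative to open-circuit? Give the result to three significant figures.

Output resistance R_th = R_s‖R_g = (100 × 49.7)/149.7 = 33.20 kΩ.
The fractional drop is R_th/(R_th + R_L); requiring this ≤ 0.0850 gives R_L ≥ R_th(1/0.0850 − 1) = 33.20 × 10.76 = 357 kΩ.

R_L(min) ≈ 357 kΩ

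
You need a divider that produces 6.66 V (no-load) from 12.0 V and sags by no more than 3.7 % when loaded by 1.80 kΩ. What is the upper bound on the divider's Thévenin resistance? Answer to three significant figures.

Loading drop = R_th/(R_th + R_L) ≤ 0.0370, so R_th ≤ R_L · ε/(1−ε) = 1.80 kΩ × 0.0370/0.9630 = 69.2 Ω.
(Any R1, R2 with R2/(R1+R2) = 0.555 and R1‖R2 ≤ 69.2 Ω will meet the spec.)

R_th ≤ 69.2 Ω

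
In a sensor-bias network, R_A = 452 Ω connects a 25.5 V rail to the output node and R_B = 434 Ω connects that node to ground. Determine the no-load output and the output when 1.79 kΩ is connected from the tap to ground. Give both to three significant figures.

Unloaded: 12.5 V; loaded: 11.1 V

Open-circuit: V = 25.5 × 434/(452 + 434) = 12.5 V.
With the load, R_B becomes R_B‖R_L = 349.3 Ω, so V = 25.5 × 349.3/801.3 = 11.1 V.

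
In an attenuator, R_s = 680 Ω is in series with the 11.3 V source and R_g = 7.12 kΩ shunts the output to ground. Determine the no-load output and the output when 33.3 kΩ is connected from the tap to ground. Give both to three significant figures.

Open-circuit: V = 11.3 × 7120/(680 + 7120) = 10.3 V.
With the load, R_g becomes R_g‖R_L = 5866 Ω, so V = 11.3 × 5866/6546 = 10.1 V.

Unloaded: 10.3 V; loaded: 10.1 V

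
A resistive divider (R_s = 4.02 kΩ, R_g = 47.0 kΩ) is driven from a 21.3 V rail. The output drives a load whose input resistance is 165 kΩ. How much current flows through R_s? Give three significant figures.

I ≈ 0.525 mA

R_g‖R_L = 36.58 kΩ, so the source sees R_s + R_g‖R_L = 40.60 kΩ.
I = 21.3 V / 40.60 kΩ = 0.525 mA.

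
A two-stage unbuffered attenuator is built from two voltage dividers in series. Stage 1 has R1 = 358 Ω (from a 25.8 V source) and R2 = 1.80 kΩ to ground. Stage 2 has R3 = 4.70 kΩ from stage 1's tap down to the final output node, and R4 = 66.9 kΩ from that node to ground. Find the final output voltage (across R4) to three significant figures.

Stage 2 presents R3+R4 = 71600 Ω as a load on stage 1's tap.
Stage 1's lower leg becomes R2‖(R3+R4) = 1756 Ω, so V_mid = 25.8 × 1756/2114 = 21.43 V.
Stage 2 is itself unloaded: V_out = V_mid × R4/(R3+R4) = 21.43 × 66900/71600 = 20.0 V.

V_out ≈ 20.0 V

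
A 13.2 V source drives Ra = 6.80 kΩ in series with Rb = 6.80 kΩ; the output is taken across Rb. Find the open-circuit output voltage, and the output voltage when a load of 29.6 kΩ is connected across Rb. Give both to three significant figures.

Open-circuit: V = 13.2 × 6.80/(6.80 + 6.80) = 6.60 V.
With the load, Rb becomes Rb‖R_L = 5.530 kΩ, so V = 13.2 × 5.530/12.33 = 5.92 V.

Unloaded: 6.60 V; loaded: 5.92 V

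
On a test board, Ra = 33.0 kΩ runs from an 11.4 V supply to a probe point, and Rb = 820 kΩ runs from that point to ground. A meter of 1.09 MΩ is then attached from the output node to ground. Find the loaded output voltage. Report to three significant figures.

V_out ≈ 10.6 V

The load sits in parallel with Rb: Rb‖R_L = (820 × 1090) / (820 + 1090) = 468.0 kΩ.
V_out = 11.4 × 468.0 / (33.0 + 468.0) = 11.4 × 468.0/501.0 = 10.6 V.
(Unloaded it would have been 11.0 V.)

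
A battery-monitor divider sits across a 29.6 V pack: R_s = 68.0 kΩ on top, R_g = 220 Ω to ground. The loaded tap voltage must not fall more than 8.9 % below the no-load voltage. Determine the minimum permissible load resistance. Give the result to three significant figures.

Output resistance R_th = R_s‖R_g = (68000 × 220)/68220 = 219.3 Ω.
The fractional drop is R_th/(R_th + R_L); requiring this ≤ 0.0890 gives R_L ≥ R_th(1/0.0890 − 1) = 219.3 × 10.24 = 2.24 kΩ.

R_L(min) ≈ 2.24 kΩ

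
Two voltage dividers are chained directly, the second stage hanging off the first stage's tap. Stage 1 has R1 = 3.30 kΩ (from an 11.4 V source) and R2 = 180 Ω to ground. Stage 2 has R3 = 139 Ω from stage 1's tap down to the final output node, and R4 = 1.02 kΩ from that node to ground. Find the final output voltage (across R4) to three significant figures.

V_out ≈ 0.452 V

Stage 2 presents R3+R4 = 1159 Ω as a load on stage 1's tap.
Stage 1's lower leg becomes R2‖(R3+R4) = 155.8 Ω, so V_mid = 11.4 × 155.8/3456 = 0.5140 V.
Stage 2 is itself unloaded: V_out = V_mid × R4/(R3+R4) = 0.5140 × 1020/1159 = 0.452 V.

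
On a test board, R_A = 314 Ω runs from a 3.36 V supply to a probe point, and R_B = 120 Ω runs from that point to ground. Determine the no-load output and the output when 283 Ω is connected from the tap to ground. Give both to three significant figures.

Open-circuit: V = 3.36 × 120/(314 + 120) = 0.929 V.
With the load, R_B becomes R_B‖R_L = 84.27 Ω, so V = 3.36 × 84.27/398.3 = 0.711 V.

Unloaded: 0.929 V; loaded: 0.711 V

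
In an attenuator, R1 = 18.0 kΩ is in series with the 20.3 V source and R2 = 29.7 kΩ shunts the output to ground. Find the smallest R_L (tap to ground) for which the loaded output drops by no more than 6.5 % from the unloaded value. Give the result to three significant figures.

Output resistance R_th = R1‖R2 = (18.0 × 29.7)/47.70 = 11.21 kΩ.
The fractional drop is R_th/(R_th + R_L); requiring this ≤ 0.0650 gives R_L ≥ R_th(1/0.0650 − 1) = 11.21 × 14.38 = 161 kΩ.

R_L(min) ≈ 161 kΩ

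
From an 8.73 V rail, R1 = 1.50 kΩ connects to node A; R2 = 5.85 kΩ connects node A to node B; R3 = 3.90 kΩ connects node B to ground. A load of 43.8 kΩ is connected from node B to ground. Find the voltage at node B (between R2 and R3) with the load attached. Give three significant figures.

At node B, R3 is in parallel with the load: R3‖R_L = 3.581 kΩ.
Below node A the resistance is R2 + (R3‖R_L) = 9.431 kΩ, so V_A = 8.73 × 9.431/10.93 = 7.532 V.
Then V_B = V_A × (R3‖R_L)/(R2 + R3‖R_L) = 7.532 × 3.581/9.431 = 2.86 V.

V ≈ 2.86 V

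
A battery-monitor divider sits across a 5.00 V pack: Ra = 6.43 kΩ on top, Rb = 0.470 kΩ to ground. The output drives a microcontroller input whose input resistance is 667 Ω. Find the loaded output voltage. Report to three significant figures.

V_out ≈ 0.206 V

The load sits in parallel with Rb: Rb‖R_L = (470 × 667) / (470 + 667) = 275.7 Ω.
V_out = 5.00 × 275.7 / (6430 + 275.7) = 5.00 × 275.7/6706 = 0.206 V.
(Unloaded it would have been 0.341 V.)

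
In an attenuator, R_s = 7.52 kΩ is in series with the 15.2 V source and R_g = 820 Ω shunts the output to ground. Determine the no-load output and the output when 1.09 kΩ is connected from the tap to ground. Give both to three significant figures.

Open-circuit: V = 15.2 × 820/(7520 + 820) = 1.49 V.
With the load, R_g becomes R_g‖R_L = 468.0 Ω, so V = 15.2 × 468.0/7988 = 0.890 V.

Unloaded: 1.49 V; loaded: 0.890 V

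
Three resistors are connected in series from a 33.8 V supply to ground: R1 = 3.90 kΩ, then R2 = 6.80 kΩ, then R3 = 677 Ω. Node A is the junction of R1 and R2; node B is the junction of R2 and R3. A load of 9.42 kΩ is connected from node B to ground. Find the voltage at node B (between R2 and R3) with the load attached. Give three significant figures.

V ≈ 1.88 V

At node B, R3 is in parallel with the load: R3‖R_L = 631.6 Ω.
Below node A the resistance is R2 + (R3‖R_L) = 7432 Ω, so V_A = 33.8 × 7432/11330 = 22.17 V.
Then V_B = V_A × (R3‖R_L)/(R2 + R3‖R_L) = 22.17 × 631.6/7432 = 1.88 V.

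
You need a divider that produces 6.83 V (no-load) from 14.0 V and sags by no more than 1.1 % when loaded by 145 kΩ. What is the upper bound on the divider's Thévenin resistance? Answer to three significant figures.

R_th ≤ 1.61 kΩ

Loading drop = R_th/(R_th + R_L) ≤ 0.0110, so R_th ≤ R_L · ε/(1−ε) = 145 kΩ × 0.0110/0.9890 = 1.61 kΩ.
(Any R1, R2 with R2/(R1+R2) = 0.488 and R1‖R2 ≤ 1.61 kΩ will meet the spec.)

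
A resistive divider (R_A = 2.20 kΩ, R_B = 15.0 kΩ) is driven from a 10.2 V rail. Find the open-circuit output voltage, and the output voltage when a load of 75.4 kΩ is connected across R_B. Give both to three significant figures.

Open-circuit: V = 10.2 × 15.0/(2.20 + 15.0) = 8.90 V.
With the load, R_B becomes R_B‖R_L = 12.51 kΩ, so V = 10.2 × 12.51/14.71 = 8.67 V.

Unloaded: 8.90 V; loaded: 8.67 V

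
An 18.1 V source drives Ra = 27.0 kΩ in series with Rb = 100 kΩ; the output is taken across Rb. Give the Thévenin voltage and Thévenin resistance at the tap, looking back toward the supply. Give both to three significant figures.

V_th is the open-circuit tap voltage: 18.1 × 100/(27.0 + 100) = 14.3 V.
With the supply zeroed, Ra and Rb appear in parallel from the tap: R_th = Ra‖Rb = (27.0 × 100)/127.0 = 21.3 kΩ.

V_th = 14.3 V, R_th = 21.3 kΩ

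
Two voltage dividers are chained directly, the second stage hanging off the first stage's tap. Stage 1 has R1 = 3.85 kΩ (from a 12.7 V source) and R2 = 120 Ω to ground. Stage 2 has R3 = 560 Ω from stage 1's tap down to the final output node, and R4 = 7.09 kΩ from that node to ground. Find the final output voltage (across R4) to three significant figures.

V_out ≈ 0.350 V

Stage 2 presents R3+R4 = 7650 Ω as a load on stage 1's tap.
Stage 1's lower leg becomes R2‖(R3+R4) = 118.1 Ω, so V_mid = 12.7 × 118.1/3968 = 0.3781 V.
Stage 2 is itself unloaded: V_out = V_mid × R4/(R3+R4) = 0.3781 × 7090/7650 = 0.350 V.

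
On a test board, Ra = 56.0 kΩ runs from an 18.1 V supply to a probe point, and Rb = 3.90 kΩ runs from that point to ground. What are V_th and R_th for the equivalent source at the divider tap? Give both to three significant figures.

V_th = 1.18 V, R_th = 3.65 kΩ

V_th is the open-circuit tap voltage: 18.1 × 3.90/(56.0 + 3.90) = 1.18 V.
With the supply zeroed, Ra and Rb appear in parallel from the tap: R_th = Ra‖Rb = (56.0 × 3.90)/59.90 = 3.65 kΩ.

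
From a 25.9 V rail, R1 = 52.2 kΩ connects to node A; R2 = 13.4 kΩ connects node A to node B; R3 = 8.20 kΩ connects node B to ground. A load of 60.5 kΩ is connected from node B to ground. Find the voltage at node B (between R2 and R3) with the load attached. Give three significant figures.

At node B, R3 is in parallel with the load: R3‖R_L = 7.221 kΩ.
Below node A the resistance is R2 + (R3‖R_L) = 20.62 kΩ, so V_A = 25.9 × 20.62/72.82 = 7.334 V.
Then V_B = V_A × (R3‖R_L)/(R2 + R3‖R_L) = 7.334 × 7.221/20.62 = 2.57 V.

V ≈ 2.57 V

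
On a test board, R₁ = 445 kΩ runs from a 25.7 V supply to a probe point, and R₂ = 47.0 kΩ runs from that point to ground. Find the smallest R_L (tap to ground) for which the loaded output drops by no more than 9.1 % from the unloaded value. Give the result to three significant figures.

Output resistance R_th = R₁‖R₂ = (445 × 47.0)/492.0 = 42.51 kΩ.
The fractional drop is R_th/(R_th + R_L); requiring this ≤ 0.0910 gives R_L ≥ R_th(1/0.0910 − 1) = 42.51 × 9.989 = 425 kΩ.

R_L(min) ≈ 425 kΩ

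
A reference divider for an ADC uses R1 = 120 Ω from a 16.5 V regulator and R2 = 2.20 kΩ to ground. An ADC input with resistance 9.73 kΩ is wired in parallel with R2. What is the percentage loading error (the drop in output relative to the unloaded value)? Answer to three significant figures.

The divider's output (Thévenin) resistance is R1‖R2 = 113.8 Ω.
Fractional drop under load = R_th/(R_th + R_L) = 113.8 / (113.8 + 9730) = 0.01156.
So the output falls by 1.16 %.

1.16 %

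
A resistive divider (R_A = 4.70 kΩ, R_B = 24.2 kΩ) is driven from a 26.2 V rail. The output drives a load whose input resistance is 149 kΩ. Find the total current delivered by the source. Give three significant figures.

I ≈ 1.03 mA

R_B‖R_L = 20.82 kΩ, so the source sees R_A + R_B‖R_L = 25.52 kΩ.
I = 26.2 V / 25.52 kΩ = 1.03 mA.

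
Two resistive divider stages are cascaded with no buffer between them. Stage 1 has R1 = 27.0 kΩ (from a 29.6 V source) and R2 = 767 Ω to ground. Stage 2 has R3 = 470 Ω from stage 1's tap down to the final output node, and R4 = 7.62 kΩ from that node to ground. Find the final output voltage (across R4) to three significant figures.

Stage 2 presents R3+R4 = 8090 Ω as a load on stage 1's tap.
Stage 1's lower leg becomes R2‖(R3+R4) = 700.6 Ω, so V_mid = 29.6 × 700.6/27700 = 0.7486 V.
Stage 2 is itself unloaded: V_out = V_mid × R4/(R3+R4) = 0.7486 × 7620/8090 = 0.705 V.

V_out ≈ 0.705 V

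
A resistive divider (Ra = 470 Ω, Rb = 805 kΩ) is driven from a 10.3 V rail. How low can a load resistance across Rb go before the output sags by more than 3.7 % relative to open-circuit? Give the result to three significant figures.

R_L(min) ≈ 12.2 kΩ

Output resistance R_th = Ra‖Rb = (470 × 805000)/805500 = 469.7 Ω.
The fractional drop is R_th/(R_th + R_L); requiring this ≤ 0.0370 gives R_L ≥ R_th(1/0.0370 − 1) = 469.7 × 26.03 = 12.2 kΩ.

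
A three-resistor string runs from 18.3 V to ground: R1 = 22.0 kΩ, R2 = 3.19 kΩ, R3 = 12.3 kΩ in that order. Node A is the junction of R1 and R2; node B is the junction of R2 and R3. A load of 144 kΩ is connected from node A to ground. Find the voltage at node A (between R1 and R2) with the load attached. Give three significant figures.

Below node A the series string R2+R3 = 15.49 kΩ sits in parallel with the 144 kΩ load: 13.99 kΩ.
V_A = 18.3 × 13.99/(22.0 + 13.99) = 7.11 V.

V ≈ 7.11 V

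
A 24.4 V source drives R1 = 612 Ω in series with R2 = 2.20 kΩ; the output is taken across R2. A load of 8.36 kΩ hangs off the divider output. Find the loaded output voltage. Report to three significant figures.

The load sits in parallel with R2: R2‖R_L = (2200 × 8360) / (2200 + 8360) = 1742 Ω.
V_out = 24.4 × 1742 / (612 + 1742) = 24.4 × 1742/2354 = 18.1 V.

V_out ≈ 18.1 V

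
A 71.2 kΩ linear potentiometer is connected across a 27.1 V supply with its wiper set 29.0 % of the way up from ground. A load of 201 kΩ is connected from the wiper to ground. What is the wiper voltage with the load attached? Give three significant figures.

V ≈ 7.32 V

The wiper splits the pot into (1−α)R = 50.55 kΩ above and αR = 20.65 kΩ below.
Lower section ‖ load = 18.72 kΩ.
V_wiper = 27.1 × 18.72/(50.55 + 18.72) = 7.32 V.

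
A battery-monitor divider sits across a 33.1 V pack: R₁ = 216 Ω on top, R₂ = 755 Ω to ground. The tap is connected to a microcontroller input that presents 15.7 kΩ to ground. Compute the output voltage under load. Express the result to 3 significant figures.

The load sits in parallel with R₂: R₂‖R_L = (755 × 15700) / (755 + 15700) = 720.4 Ω.
V_out = 33.1 × 720.4 / (216 + 720.4) = 33.1 × 720.4/936.4 = 25.5 V.
(Unloaded it would have been 25.7 V.)

V_out ≈ 25.5 V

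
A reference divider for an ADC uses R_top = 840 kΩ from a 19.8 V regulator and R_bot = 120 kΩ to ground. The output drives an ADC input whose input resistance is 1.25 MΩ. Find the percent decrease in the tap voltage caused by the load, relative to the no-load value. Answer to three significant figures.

The divider's output (Thévenin) resistance is R_top‖R_bot = 105.0 kΩ.
Fractional drop under load = R_th/(R_th + R_L) = 105.0 / (105.0 + 1250) = 0.07749.
So the output falls by 7.75 %.

7.75 %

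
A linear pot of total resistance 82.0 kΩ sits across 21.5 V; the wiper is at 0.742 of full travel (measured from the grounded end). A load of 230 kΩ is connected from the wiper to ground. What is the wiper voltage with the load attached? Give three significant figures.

V ≈ 14.9 V

The wiper splits the pot into (1−α)R = 21.16 kΩ above and αR = 60.84 kΩ below.
Lower section ‖ load = 48.12 kΩ.
V_wiper = 21.5 × 48.12/(21.16 + 48.12) = 14.9 V.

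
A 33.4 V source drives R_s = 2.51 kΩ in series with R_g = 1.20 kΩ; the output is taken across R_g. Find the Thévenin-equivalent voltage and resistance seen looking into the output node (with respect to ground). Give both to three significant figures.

V_th = 10.8 V, R_th = 812 Ω

V_th is the open-circuit tap voltage: 33.4 × 1.20/(2.51 + 1.20) = 10.8 V.
With the supply zeroed, R_s and R_g appear in parallel from the tap: R_th = R_s‖R_g = (2.51 × 1.20)/3.710 = 812 Ω.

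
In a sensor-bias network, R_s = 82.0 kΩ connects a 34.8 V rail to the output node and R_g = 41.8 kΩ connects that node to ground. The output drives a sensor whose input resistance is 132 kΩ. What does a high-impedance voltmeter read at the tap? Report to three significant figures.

The load sits in parallel with R_g: R_g‖R_L = (41.8 × 132) / (41.8 + 132) = 31.75 kΩ.
V_out = 34.8 × 31.75 / (82.0 + 31.75) = 34.8 × 31.75/113.7 = 9.71 V.

V_out ≈ 9.71 V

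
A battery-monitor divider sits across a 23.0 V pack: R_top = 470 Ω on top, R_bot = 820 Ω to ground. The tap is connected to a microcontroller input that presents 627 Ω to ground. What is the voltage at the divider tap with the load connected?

The load sits in parallel with R_bot: R_bot‖R_L = (820 × 627) / (820 + 627) = 355.3 Ω.
V_out = 23.0 × 355.3 / (470 + 355.3) = 23.0 × 355.3/825.3 = 9.90 V.

V_out ≈ 9.90 V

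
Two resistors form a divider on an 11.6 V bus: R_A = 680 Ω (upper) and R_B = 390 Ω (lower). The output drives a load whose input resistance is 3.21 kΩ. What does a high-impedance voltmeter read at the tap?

V_out ≈ 3.92 V

The load sits in parallel with R_B: R_B‖R_L = (390 × 3210) / (390 + 3210) = 347.8 Ω.
V_out = 11.6 × 347.8 / (680 + 347.8) = 11.6 × 347.8/1028 = 3.92 V.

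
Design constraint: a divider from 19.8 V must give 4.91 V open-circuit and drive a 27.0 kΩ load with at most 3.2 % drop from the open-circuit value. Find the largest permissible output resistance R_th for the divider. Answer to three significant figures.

Loading drop = R_th/(R_th + R_L) ≤ 0.0320, so R_th ≤ R_L · ε/(1−ε) = 27.0 kΩ × 0.0320/0.9680 = 893 Ω.
(Any R1, R2 with R2/(R1+R2) = 0.248 and R1‖R2 ≤ 893 Ω will meet the spec.)

R_th ≤ 893 Ω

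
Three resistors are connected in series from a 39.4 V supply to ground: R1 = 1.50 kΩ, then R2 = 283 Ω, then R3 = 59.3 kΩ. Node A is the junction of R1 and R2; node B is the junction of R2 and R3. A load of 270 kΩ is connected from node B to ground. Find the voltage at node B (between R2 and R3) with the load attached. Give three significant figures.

At node B, R3 is in parallel with the load: R3‖R_L = 48620 Ω.
Below node A the resistance is R2 + (R3‖R_L) = 48900 Ω, so V_A = 39.4 × 48900/50400 = 38.23 V.
Then V_B = V_A × (R3‖R_L)/(R2 + R3‖R_L) = 38.23 × 48620/48900 = 38.0 V.

V ≈ 38.0 V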